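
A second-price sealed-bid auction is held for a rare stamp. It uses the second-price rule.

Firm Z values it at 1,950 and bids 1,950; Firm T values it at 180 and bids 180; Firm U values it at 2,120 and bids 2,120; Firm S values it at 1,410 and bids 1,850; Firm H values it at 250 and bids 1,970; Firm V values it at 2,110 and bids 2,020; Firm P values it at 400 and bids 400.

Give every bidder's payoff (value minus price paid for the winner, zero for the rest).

Ranking the bids: Firm U 2,120, then Firm V 2,020, then Firm H 1,970, then Firm Z 1,950, then Firm S 1,850, then Firm P 400, then Firm T 180.
Firm U has the top bid and wins; the price is the second-highest bid, 2,020.
Firm U's payoff = 2,120 − 2,020 = 100. All other bidders lose, so their payoff is 0.

Firm Z 0, Firm T 0, Firm U 100, Firm S 0, Firm H 0, Firm V 0, Firm P 0.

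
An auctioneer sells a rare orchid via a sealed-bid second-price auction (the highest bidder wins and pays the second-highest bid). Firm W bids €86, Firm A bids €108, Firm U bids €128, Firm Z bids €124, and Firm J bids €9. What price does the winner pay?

€124

Bids in descending order: Firm U €128; Firm Z €124; Firm A €108; Firm W €86; Firm J €9.
Firm U is the highest bidder, so Firm U wins.
Under the second-price rule, the price is the second-highest bid: €124.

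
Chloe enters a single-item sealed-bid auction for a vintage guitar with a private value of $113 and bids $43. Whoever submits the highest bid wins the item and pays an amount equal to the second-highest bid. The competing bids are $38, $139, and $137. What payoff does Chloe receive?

Highest competing bid: $139.
Chloe's bid $43 is not the highest, so Chloe loses, pays nothing, and earns zero payoff.

Payoff = $0.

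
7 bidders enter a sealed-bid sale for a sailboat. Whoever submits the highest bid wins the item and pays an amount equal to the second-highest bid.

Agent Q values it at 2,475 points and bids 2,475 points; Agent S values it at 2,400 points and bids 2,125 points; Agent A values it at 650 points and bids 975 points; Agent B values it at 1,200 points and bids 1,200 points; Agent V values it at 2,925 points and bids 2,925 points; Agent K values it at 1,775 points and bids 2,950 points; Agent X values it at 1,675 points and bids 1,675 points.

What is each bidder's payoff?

Payoffs: Agent Q 0 points, Agent S 0 points, Agent A 0 points, Agent B 0 points, Agent V 0 points, Agent K -1,150 points, Agent X 0 points.

Bids in descending order: Agent K 2,950 points > Agent V 2,925 points > Agent Q 2,475 points > Agent S 2,125 points > Agent X 1,675 points > Agent B 1,200 points > Agent A 975 points.
Agent K has the top bid and wins; the price is the second-highest bid, 2,925 points.
Agent K's payoff = 1,775 points − 2,925 points = -1,150 points. All other bidders lose, so their payoff is 0.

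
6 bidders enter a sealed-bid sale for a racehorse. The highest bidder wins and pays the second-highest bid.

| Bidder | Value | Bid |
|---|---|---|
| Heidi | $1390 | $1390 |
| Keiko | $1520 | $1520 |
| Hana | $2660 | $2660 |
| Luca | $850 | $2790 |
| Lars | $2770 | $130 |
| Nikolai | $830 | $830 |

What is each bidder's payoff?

Heidi $0, Keiko $0, Hana $0, Luca -$1810, Lars $0, Nikolai $0.

Ordered from highest: Luca $2790; Hana $2660; Keiko $1520; Heidi $1390; Nikolai $830; Lars $130.
Luca has the top bid and wins; the price is the second-highest bid, $2660.
Luca's payoff = $850 − $2660 = -$1810. All other bidders lose, so their payoff is 0.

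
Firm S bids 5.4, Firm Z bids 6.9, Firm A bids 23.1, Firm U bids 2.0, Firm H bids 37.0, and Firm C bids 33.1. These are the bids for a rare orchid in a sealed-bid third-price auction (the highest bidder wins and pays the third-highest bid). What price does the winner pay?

The winner pays 23.1.

Sorted high to low: Firm H 37.0, then Firm C 33.1, then Firm A 23.1, then Firm Z 6.9, then Firm S 5.4, then Firm U 2.0.
Firm H is the highest bidder, so Firm H wins.
Under the third-price rule, the price is the third-highest bid: 23.1.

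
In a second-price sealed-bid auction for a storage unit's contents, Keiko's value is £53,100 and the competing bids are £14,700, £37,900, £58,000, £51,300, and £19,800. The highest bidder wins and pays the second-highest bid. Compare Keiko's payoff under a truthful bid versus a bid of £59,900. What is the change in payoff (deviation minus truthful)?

The highest competing bid is £58,000.
Bidding truthfully at £53,100: the top bid is £58,000 (a rival), so Keiko loses. Payoff = £0.
Bidding £59,900: Keiko has the top bid, wins, and pays the second-highest bid £58,000. Payoff = £53,100 − £58,000 = -£4,900.
Change = -£4,900 − £0 = -£4,900.
This is the dominant-strategy logic: truthful bidding weakly beats any alternative.

-£4,900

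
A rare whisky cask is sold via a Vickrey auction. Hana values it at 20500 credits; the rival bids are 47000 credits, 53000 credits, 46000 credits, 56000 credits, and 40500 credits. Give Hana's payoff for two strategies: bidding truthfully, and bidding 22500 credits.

Truthful: 0 credits; alternative: 0 credits.

The highest competing bid is 56000 credits.
Bidding truthfully at 20500 credits: the top bid is 56000 credits (a rival), so Hana loses. Payoff = 0 credits.
Bidding 22500 credits: the top bid is 56000 credits (a rival), so Hana loses. Payoff = 0 credits.
The bid only affects whether you win, not the price — here both bids land on the same side of the top rival bid, so the deviation is payoff-neutral.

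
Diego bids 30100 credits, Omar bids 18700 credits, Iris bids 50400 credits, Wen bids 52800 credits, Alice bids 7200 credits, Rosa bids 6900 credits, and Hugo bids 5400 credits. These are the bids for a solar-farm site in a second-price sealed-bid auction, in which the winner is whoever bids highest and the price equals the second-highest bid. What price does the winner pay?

The winner pays 50400 credits.

Bids in descending order: Wen 52800 credits, then Iris 50400 credits, then Diego 30100 credits, then Omar 18700 credits, then Alice 7200 credits, then Rosa 6900 credits, then Hugo 5400 credits.
Wen is the highest bidder, so Wen wins.
Under the second-price rule, the price is the second-highest bid: 50400 credits.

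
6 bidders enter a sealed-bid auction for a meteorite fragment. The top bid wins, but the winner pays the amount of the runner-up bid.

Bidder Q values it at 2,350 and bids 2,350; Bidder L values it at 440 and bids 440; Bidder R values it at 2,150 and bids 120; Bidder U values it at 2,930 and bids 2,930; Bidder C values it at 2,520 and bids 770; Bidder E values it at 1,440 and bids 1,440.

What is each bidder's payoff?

Payoffs: Bidder Q 0, Bidder L 0, Bidder R 0, Bidder U 580, Bidder C 0, Bidder E 0.

Bids in descending order: Bidder U 2,930, then Bidder Q 2,350, then Bidder E 1,440, then Bidder C 770, then Bidder L 440, then Bidder R 120.
Bidder U has the top bid and wins; the price is the second-highest bid, 2,350.
Bidder U's payoff = 2,930 − 2,350 = 580. All other bidders lose, so their payoff is 0.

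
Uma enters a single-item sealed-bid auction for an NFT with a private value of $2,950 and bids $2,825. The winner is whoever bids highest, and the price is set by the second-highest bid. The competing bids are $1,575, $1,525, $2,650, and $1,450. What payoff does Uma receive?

$300

Highest competing bid: $2,650.
Uma's bid $2,825 is the highest overall, so Uma wins and pays the second-highest bid, $2,650.
Payoff = value − price = $2,950 − $2,650 = $300.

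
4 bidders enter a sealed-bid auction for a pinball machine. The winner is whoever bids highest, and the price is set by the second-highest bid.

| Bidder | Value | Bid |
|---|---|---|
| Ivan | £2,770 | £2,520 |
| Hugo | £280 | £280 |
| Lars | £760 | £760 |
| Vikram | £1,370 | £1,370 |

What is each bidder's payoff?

Ordered from highest: Ivan £2,520, then Vikram £1,370, then Lars £760, then Hugo £280.
Ivan has the top bid and wins; the price is the second-highest bid, £1,370.
Ivan's payoff = £2,770 − £1,370 = £1,400. All other bidders lose, so their payoff is 0.

Payoffs: Ivan £1,400, Hugo £0, Lars £0, Vikram £0.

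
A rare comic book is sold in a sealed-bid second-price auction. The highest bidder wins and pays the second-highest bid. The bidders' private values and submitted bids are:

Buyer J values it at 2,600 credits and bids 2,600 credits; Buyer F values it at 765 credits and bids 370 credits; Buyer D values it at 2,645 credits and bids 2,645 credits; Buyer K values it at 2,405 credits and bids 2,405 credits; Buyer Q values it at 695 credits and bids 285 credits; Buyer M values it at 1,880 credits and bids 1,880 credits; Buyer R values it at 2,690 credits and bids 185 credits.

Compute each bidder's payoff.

Ordered from highest: Buyer D 2,645 credits > Buyer J 2,600 credits > Buyer K 2,405 credits > Buyer M 1,880 credits > Buyer F 370 credits > Buyer Q 285 credits > Buyer R 185 credits.
Buyer D has the top bid and wins; the price is the second-highest bid, 2,600 credits.
Buyer D's payoff = 2,645 credits − 2,600 credits = 45 credits. All other bidders lose, so their payoff is 0.

Payoffs: Buyer J 0 credits, Buyer F 0 credits, Buyer D 45 credits, Buyer K 0 credits, Buyer Q 0 credits, Buyer M 0 credits, Buyer R 0 credits.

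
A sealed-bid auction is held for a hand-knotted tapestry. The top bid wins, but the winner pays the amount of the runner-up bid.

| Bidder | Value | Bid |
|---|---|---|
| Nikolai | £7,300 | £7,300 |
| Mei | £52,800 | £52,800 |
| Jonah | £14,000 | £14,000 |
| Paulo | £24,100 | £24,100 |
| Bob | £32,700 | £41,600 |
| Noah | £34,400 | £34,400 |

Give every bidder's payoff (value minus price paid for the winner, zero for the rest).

Bids in descending order: Mei £52,800 > Bob £41,600 > Noah £34,400 > Paulo £24,100 > Jonah £14,000 > Nikolai £7,300.
Mei has the top bid and wins; the price is the second-highest bid, £41,600.
Mei's payoff = £52,800 − £41,600 = £11,200. All other bidders lose, so their payoff is 0.

Nikolai £0, Mei £11,200, Jonah £0, Paulo £0, Bob £0, Noah £0.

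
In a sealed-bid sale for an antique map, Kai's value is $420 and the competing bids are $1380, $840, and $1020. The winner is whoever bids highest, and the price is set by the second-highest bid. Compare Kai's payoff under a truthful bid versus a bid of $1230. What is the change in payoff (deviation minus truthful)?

The highest competing bid is $1380.
Bidding truthfully at $420: the top bid is $1380 (a rival), so Kai loses. Payoff = $0.
Bidding $1230: the top bid is $1380 (a rival), so Kai loses. Payoff = $0.
Change = $0 − $0 = $0.

Change in payoff: $0.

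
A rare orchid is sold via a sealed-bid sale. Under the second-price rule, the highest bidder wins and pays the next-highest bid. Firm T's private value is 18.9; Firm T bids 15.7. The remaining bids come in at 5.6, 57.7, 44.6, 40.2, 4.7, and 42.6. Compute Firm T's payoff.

Highest competing bid: 57.7.
Firm T's bid 15.7 is not the highest, so Firm T loses, pays nothing, and earns zero payoff.

0.0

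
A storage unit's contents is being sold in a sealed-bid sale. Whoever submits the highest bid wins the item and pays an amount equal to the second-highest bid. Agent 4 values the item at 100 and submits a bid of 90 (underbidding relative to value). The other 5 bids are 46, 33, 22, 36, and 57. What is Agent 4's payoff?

Highest competing bid: 57.
Agent 4's bid 90 is the highest overall, so Agent 4 wins and pays the second-highest bid, 57.
Payoff = value − price = 100 − 57 = 43.

The bidder's payoff: 43.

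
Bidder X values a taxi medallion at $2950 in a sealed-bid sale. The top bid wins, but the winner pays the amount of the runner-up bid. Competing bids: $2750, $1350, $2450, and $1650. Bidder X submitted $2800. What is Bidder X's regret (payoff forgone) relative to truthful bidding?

The highest competing bid is $2750.
Bidding truthfully at $2950: Bidder X has the top bid, wins, and pays the second-highest bid $2750. Payoff = $2950 − $2750 = $200.
Bidding $2800: Bidder X has the top bid, wins, and pays the second-highest bid $2750. Payoff = $2950 − $2750 = $200.
Regret = truthful payoff − actual payoff = $200 − $200 = $0.

Payoff forgone: $0.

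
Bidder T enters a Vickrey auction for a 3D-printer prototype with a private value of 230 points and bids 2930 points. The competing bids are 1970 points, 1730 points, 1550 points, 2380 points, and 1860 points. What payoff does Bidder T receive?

Highest competing bid: 2380 points.
Bidder T's bid 2930 points is the highest overall, so Bidder T wins and pays the second-highest bid, 2380 points.
Payoff = value − price = 230 points − 2380 points = -2150 points.

Bidder T's payoff: -2150 points.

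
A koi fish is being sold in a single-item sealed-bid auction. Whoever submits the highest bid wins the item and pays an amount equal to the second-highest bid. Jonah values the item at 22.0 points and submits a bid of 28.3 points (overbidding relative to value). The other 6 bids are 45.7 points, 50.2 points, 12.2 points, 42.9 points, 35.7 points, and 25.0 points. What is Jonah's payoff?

Highest competing bid: 50.2 points.
Jonah's bid 28.3 points is not the highest, so Jonah loses, pays nothing, and earns zero payoff.

Jonah's payoff: 0.0 points.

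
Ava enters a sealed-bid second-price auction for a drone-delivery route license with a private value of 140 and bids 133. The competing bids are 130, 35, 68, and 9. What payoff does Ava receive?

10

Highest competing bid: 130.
Ava's bid 133 is the highest overall, so Ava wins and pays the second-highest bid, 130.
Payoff = value − price = 140 − 130 = 10.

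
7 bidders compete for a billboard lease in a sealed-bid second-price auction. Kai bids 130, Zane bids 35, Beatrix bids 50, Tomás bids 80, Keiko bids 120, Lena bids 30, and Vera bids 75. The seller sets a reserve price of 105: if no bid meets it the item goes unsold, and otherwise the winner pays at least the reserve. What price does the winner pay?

120

Bids in descending order: Kai 130; Keiko 120; Tomás 80; Vera 75; Beatrix 50; Zane 35; Lena 30.
Kai has the highest bid, so Kai wins.
The second-highest bid is 120, which exceeds the reserve, so that sets the price.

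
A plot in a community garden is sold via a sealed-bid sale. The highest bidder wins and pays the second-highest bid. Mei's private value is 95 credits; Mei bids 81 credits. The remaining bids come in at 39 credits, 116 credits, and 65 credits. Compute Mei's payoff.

Payoff = 0 credits.

Highest competing bid: 116 credits.
Mei's bid 81 credits is not the highest, so Mei loses, pays nothing, and earns zero payoff.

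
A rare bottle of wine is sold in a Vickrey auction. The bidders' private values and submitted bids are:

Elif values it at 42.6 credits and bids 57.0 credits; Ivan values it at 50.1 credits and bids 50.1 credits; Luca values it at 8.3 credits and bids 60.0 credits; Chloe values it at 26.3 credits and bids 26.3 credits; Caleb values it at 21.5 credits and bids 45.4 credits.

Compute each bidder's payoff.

Payoffs: Elif 0.0 credits, Ivan 0.0 credits, Luca -48.7 credits, Chloe 0.0 credits, Caleb 0.0 credits.

Bids in descending order: Luca 60.0 credits; Elif 57.0 credits; Ivan 50.1 credits; Caleb 45.4 credits; Chloe 26.3 credits.
Luca has the top bid and wins; the price is the second-highest bid, 57.0 credits.
Luca's payoff = 8.3 credits − 57.0 credits = -48.7 credits. All other bidders lose, so their payoff is 0.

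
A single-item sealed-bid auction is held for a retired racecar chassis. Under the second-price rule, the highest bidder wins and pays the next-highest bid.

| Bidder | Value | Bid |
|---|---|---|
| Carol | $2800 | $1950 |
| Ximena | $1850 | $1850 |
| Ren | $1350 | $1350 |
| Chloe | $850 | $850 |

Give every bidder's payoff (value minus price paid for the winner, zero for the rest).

Sorted high to low: Carol $1950; Ximena $1850; Ren $1350; Chloe $850.
Carol has the top bid and wins; the price is the second-highest bid, $1850.
Carol's payoff = $2800 − $1850 = $950. All other bidders lose, so their payoff is 0.

Payoffs: Carol $950, Ximena $0, Ren $0, Chloe $0.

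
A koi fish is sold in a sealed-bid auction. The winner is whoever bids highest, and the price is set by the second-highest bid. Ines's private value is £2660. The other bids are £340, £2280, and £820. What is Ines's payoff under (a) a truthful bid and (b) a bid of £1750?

Truthful: £380; alternative: £0.

The highest competing bid is £2280.
Bidding truthfully at £2660: Ines has the top bid, wins, and pays the second-highest bid £2280. Payoff = £2660 − £2280 = £380.
Bidding £1750: the top bid is £2280 (a rival), so Ines loses. Payoff = £0.
This is the dominant-strategy logic: truthful bidding weakly beats any alternative.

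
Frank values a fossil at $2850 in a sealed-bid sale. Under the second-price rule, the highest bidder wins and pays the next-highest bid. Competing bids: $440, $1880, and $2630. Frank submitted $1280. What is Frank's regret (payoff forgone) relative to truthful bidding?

$220

The highest competing bid is $2630.
Bidding truthfully at $2850: Frank has the top bid, wins, and pays the second-highest bid $2630. Payoff = $2850 − $2630 = $220.
Bidding $1280: the top bid is $2630 (a rival), so Frank loses. Payoff = $0.
Regret = truthful payoff − actual payoff = $220 − $0 = $220.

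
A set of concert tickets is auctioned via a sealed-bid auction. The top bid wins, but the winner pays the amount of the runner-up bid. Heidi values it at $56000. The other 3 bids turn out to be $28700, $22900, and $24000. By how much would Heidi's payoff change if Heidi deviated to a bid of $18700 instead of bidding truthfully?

-$27300

The highest competing bid is $28700.
Bidding truthfully at $56000: Heidi has the top bid, wins, and pays the second-highest bid $28700. Payoff = $56000 − $28700 = $27300.
Bidding $18700: the top bid is $28700 (a rival), so Heidi loses. Payoff = $0.
Change = $0 − $27300 = -$27300.
This is the dominant-strategy logic: truthful bidding weakly beats any alternative.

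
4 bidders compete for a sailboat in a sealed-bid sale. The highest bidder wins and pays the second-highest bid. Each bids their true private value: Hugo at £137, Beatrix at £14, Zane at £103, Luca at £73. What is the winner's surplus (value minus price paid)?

Bids in descending order: Hugo £137, then Zane £103, then Luca £73, then Beatrix £14.
Hugo wins with the top bid and pays the second-highest, £103.
Surplus = £137 − £103 = £34.

£34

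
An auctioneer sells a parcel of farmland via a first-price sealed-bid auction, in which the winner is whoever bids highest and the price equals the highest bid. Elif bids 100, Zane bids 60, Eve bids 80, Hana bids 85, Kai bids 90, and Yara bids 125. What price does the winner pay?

125

Bids in descending order: Yara 125; Elif 100; Kai 90; Hana 85; Eve 80; Zane 60.
Yara is the highest bidder, so Yara wins.
Under the first-price rule, the price is the highest bid: 125.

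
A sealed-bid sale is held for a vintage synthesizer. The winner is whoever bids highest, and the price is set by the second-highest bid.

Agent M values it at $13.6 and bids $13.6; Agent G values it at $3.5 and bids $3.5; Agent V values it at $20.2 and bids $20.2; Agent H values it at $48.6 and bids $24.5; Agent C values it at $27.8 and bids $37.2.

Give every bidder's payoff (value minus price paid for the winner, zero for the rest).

Ranking the bids: Agent C $37.2 > Agent H $24.5 > Agent V $20.2 > Agent M $13.6 > Agent G $3.5.
Agent C has the top bid and wins; the price is the second-highest bid, $24.5.
Agent C's payoff = $27.8 − $24.5 = $3.3. All other bidders lose, so their payoff is 0.

Agent M $0.0, Agent G $0.0, Agent V $0.0, Agent H $0.0, Agent C $3.3.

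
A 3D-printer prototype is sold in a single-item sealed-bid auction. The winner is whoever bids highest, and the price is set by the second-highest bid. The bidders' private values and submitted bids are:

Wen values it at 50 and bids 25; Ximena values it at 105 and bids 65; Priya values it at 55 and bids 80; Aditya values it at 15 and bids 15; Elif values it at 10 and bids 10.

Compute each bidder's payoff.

Payoffs: Wen 0, Ximena 0, Priya -10, Aditya 0, Elif 0.

Bids in descending order: Priya 80; Ximena 65; Wen 25; Aditya 15; Elif 10.
Priya has the top bid and wins; the price is the second-highest bid, 65.
Priya's payoff = 55 − 65 = -10. All other bidders lose, so their payoff is 0.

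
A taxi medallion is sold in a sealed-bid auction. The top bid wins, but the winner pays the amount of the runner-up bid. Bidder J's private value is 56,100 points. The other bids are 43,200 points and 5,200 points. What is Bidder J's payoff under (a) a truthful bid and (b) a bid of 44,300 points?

The highest competing bid is 43,200 points.
Bidding truthfully at 56,100 points: Bidder J has the top bid, wins, and pays the second-highest bid 43,200 points. Payoff = 56,100 points − 43,200 points = 12,900 points.
Bidding 44,300 points: Bidder J has the top bid, wins, and pays the second-highest bid 43,200 points. Payoff = 56,100 points − 43,200 points = 12,900 points.

Truthful: 12,900 points; alternative: 12,900 points.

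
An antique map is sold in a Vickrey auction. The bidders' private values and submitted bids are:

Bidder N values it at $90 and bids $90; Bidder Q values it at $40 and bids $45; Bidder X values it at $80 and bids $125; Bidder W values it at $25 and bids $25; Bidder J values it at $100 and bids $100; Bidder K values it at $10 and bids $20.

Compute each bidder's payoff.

Payoffs: Bidder N $0, Bidder Q $0, Bidder X -$20, Bidder W $0, Bidder J $0, Bidder K $0.

Bids in descending order: Bidder X $125 > Bidder J $100 > Bidder N $90 > Bidder Q $45 > Bidder W $25 > Bidder K $20.
Bidder X has the top bid and wins; the price is the second-highest bid, $100.
Bidder X's payoff = $80 − $100 = -$20. All other bidders lose, so their payoff is 0.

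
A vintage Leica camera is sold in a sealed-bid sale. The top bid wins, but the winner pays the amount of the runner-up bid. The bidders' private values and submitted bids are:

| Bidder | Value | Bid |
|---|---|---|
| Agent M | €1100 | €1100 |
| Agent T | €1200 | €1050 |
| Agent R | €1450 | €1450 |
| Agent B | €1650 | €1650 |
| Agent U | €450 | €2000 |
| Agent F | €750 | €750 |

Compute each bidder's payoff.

Payoffs: Agent M €0, Agent T €0, Agent R €0, Agent B €0, Agent U -€1200, Agent F €0.

Bids in descending order: Agent U €2000 > Agent B €1650 > Agent R €1450 > Agent M €1100 > Agent T €1050 > Agent F €750.
Agent U has the top bid and wins; the price is the second-highest bid, €1650.
Agent U's payoff = €450 − €1650 = -€1200. All other bidders lose, so their payoff is 0.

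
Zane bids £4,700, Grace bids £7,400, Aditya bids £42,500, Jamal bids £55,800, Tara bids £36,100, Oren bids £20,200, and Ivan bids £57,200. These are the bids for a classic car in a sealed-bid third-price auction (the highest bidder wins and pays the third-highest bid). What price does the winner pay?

Ordered from highest: Ivan £57,200 > Jamal £55,800 > Aditya £42,500 > Tara £36,100 > Oren £20,200 > Grace £7,400 > Zane £4,700.
Ivan is the highest bidder, so Ivan wins.
Under the third-price rule, the price is the third-highest bid: £42,500.

Price paid: £42,500.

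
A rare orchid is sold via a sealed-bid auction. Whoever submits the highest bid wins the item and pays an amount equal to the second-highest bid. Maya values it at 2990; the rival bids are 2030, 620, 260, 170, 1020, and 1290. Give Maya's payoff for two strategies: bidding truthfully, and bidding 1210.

The highest competing bid is 2030.
Bidding truthfully at 2990: Maya has the top bid, wins, and pays the second-highest bid 2030. Payoff = 2990 − 2030 = 960.
Bidding 1210: the top bid is 2030 (a rival), so Maya loses. Payoff = 0.
Deviating from a truthful bid can only lose payoff in a second-price auction — never gain.

Truthful: 960; alternative: 0.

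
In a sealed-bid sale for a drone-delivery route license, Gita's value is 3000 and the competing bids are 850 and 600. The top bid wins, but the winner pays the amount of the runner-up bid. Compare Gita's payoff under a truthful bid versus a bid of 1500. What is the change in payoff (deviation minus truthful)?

0

The highest competing bid is 850.
Bidding truthfully at 3000: Gita has the top bid, wins, and pays the second-highest bid 850. Payoff = 3000 − 850 = 2150.
Bidding 1500: Gita has the top bid, wins, and pays the second-highest bid 850. Payoff = 3000 − 850 = 2150.
Change = 2150 − 2150 = 0.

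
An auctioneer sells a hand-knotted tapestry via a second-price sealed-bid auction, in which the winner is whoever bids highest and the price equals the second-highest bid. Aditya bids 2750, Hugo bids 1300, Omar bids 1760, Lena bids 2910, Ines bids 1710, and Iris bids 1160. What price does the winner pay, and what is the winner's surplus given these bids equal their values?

Ordered from highest: Lena 2910, then Aditya 2750, then Omar 1760, then Ines 1710, then Hugo 1300, then Iris 1160.
Lena is the highest bidder, so Lena wins.
Under the second-price rule, the price is the second-highest bid: 2750.
Surplus = 2910 − 2750 = 160.

Price 2750; surplus 160.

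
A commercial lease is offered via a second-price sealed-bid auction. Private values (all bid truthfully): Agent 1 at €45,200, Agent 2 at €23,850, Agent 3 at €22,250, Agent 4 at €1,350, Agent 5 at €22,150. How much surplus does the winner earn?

Winner's surplus: €21,350.

Bids in descending order: Agent 1 €45,200 > Agent 2 €23,850 > Agent 3 €22,250 > Agent 5 €22,150 > Agent 4 €1,350.
Agent 1 wins with the top bid and pays the second-highest, €23,850.
Surplus = €45,200 − €23,850 = €21,350.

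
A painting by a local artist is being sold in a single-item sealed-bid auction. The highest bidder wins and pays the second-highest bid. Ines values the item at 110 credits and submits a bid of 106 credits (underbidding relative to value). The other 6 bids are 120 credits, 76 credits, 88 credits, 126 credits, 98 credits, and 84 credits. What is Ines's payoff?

Ines's payoff: 0 credits.

Highest competing bid: 126 credits.
Ines's bid 106 credits is not the highest, so Ines loses, pays nothing, and earns zero payoff.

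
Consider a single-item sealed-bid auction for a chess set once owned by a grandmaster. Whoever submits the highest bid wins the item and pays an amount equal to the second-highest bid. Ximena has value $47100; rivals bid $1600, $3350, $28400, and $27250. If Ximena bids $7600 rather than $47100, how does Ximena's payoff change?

The highest competing bid is $28400.
Bidding truthfully at $47100: Ximena has the top bid, wins, and pays the second-highest bid $28400. Payoff = $47100 − $28400 = $18700.
Bidding $7600: the top bid is $28400 (a rival), so Ximena loses. Payoff = $0.
Change = $0 − $18700 = -$18700.
This is the dominant-strategy logic: truthful bidding weakly beats any alternative.

Payoff change: -$18700.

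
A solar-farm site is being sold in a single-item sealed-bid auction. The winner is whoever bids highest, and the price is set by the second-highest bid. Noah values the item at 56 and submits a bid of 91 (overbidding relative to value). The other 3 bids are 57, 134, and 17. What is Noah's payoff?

Payoff = 0.

Highest competing bid: 134.
Noah's bid 91 is not the highest, so Noah loses, pays nothing, and earns zero payoff.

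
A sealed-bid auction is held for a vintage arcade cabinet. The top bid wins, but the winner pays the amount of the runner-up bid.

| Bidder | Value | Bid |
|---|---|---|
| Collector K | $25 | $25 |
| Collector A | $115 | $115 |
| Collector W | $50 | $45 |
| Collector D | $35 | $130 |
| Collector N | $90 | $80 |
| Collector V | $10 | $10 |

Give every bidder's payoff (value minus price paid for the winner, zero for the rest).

Bids in descending order: Collector D $130 > Collector A $115 > Collector N $80 > Collector W $45 > Collector K $25 > Collector V $10.
Collector D has the top bid and wins; the price is the second-highest bid, $115.
Collector D's payoff = $35 − $115 = -$80. All other bidders lose, so their payoff is 0.

Collector K $0, Collector A $0, Collector W $0, Collector D -$80, Collector N $0, Collector V $0.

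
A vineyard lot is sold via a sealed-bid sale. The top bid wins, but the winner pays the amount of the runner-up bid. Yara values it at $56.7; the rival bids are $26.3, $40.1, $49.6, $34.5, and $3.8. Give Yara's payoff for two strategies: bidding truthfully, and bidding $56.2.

(a) $7.1  (b) $7.1

The highest competing bid is $49.6.
Bidding truthfully at $56.7: Yara has the top bid, wins, and pays the second-highest bid $49.6. Payoff = $56.7 − $49.6 = $7.1.
Bidding $56.2: Yara has the top bid, wins, and pays the second-highest bid $49.6. Payoff = $56.7 − $49.6 = $7.1.
The bid only affects whether you win, not the price — here both bids land on the same side of the top rival bid, so the deviation is payoff-neutral.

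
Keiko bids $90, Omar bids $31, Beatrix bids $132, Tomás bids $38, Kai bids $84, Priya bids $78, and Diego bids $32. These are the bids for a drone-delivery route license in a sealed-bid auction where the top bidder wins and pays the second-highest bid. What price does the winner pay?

Bids in descending order: Beatrix $132 > Keiko $90 > Kai $84 > Priya $78 > Tomás $38 > Diego $32 > Omar $31.
Beatrix is the highest bidder, so Beatrix wins.
Under the second-price rule, the price is the second-highest bid: $90.

The winner pays $90.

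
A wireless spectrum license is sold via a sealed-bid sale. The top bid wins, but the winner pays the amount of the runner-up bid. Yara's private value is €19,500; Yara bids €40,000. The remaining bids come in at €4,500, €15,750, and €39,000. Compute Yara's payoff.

Highest competing bid: €39,000.
Yara's bid €40,000 is the highest overall, so Yara wins and pays the second-highest bid, €39,000.
Payoff = value − price = €19,500 − €39,000 = -€19,500.
Overbidding won the item at a price above value — truthful bidding would have avoided this loss.

-€19,500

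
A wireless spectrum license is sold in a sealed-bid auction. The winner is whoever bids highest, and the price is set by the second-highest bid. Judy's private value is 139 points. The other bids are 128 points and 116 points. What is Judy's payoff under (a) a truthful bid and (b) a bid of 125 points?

(a) 11 points  (b) 0 points

The highest competing bid is 128 points.
Bidding truthfully at 139 points: Judy has the top bid, wins, and pays the second-highest bid 128 points. Payoff = 139 points − 128 points = 11 points.
Bidding 125 points: the top bid is 128 points (a rival), so Judy loses. Payoff = 0 points.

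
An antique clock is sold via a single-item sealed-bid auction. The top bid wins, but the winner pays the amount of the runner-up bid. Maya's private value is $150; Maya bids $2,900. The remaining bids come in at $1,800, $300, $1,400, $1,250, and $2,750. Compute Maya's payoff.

-$2,600

Highest competing bid: $2,750.
Maya's bid $2,900 is the highest overall, so Maya wins and pays the second-highest bid, $2,750.
Payoff = value − price = $150 − $2,750 = -$2,600.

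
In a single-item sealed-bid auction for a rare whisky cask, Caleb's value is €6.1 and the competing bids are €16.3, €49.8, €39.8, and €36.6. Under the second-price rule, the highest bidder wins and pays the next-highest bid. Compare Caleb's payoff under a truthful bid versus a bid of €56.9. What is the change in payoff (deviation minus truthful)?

Change in payoff: -€43.7.

The highest competing bid is €49.8.
Bidding truthfully at €6.1: the top bid is €49.8 (a rival), so Caleb loses. Payoff = €0.0.
Bidding €56.9: Caleb has the top bid, wins, and pays the second-highest bid €49.8. Payoff = €6.1 − €49.8 = -€43.7.
Change = -€43.7 − €0.0 = -€43.7.
Deviating from a truthful bid can only lose payoff in a second-price auction — never gain.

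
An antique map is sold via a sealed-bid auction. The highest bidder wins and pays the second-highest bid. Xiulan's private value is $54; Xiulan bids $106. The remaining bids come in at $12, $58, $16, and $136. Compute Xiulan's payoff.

Highest competing bid: $136.
Xiulan's bid $106 is not the highest, so Xiulan loses, pays nothing, and earns zero payoff.

Payoff = $0.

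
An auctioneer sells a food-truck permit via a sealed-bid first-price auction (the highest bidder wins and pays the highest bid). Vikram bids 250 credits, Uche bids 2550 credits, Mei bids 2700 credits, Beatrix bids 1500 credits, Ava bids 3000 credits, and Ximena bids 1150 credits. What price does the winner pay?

Ranking the bids: Ava 3000 credits; Mei 2700 credits; Uche 2550 credits; Beatrix 1500 credits; Ximena 1150 credits; Vikram 250 credits.
Ava is the highest bidder, so Ava wins.
Under the first-price rule, the price is the highest bid: 3000 credits.

3000 credits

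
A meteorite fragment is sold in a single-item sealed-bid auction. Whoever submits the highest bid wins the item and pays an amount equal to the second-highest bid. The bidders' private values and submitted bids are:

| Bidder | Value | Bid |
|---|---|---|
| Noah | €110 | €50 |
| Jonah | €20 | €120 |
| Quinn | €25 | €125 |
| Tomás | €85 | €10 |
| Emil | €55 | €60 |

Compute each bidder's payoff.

Payoffs: Noah €0, Jonah €0, Quinn -€95, Tomás €0, Emil €0.

Ordered from highest: Quinn €125 > Jonah €120 > Emil €60 > Noah €50 > Tomás €10.
Quinn has the top bid and wins; the price is the second-highest bid, €120.
Quinn's payoff = €25 − €120 = -€95. All other bidders lose, so their payoff is 0.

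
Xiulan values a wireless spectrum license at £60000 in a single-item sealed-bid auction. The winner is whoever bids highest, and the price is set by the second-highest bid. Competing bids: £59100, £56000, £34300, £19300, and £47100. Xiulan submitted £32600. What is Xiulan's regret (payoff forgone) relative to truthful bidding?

£900

The highest competing bid is £59100.
Bidding truthfully at £60000: Xiulan has the top bid, wins, and pays the second-highest bid £59100. Payoff = £60000 − £59100 = £900.
Bidding £32600: the top bid is £59100 (a rival), so Xiulan loses. Payoff = £0.
Regret = truthful payoff − actual payoff = £900 − £0 = £900.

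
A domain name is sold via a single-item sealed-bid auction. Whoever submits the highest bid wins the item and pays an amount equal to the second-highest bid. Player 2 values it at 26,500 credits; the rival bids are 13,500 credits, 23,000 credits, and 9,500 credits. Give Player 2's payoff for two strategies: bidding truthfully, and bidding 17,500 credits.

The highest competing bid is 23,000 credits.
Bidding truthfully at 26,500 credits: Player 2 has the top bid, wins, and pays the second-highest bid 23,000 credits. Payoff = 26,500 credits − 23,000 credits = 3,500 credits.
Bidding 17,500 credits: the top bid is 23,000 credits (a rival), so Player 2 loses. Payoff = 0 credits.

(a) 3,500 credits  (b) 0 credits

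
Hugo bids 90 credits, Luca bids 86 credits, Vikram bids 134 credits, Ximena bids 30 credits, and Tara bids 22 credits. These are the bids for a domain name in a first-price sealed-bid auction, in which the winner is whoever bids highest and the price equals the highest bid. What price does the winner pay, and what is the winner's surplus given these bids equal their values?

The winner pays 134 credits for a surplus of 0 credits.

Ordered from highest: Vikram 134 credits, then Hugo 90 credits, then Luca 86 credits, then Ximena 30 credits, then Tara 22 credits.
Vikram is the highest bidder, so Vikram wins.
Under the first-price rule, the price is the highest bid: 134 credits.
Surplus = 134 credits − 134 credits = 0 credits.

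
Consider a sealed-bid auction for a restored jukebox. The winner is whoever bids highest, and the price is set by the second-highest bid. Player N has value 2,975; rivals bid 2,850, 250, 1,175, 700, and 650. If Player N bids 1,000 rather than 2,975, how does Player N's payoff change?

The highest competing bid is 2,850.
Bidding truthfully at 2,975: Player N has the top bid, wins, and pays the second-highest bid 2,850. Payoff = 2,975 − 2,850 = 125.
Bidding 1,000: the top bid is 2,850 (a rival), so Player N loses. Payoff = 0.
Change = 0 − 125 = -125.

-125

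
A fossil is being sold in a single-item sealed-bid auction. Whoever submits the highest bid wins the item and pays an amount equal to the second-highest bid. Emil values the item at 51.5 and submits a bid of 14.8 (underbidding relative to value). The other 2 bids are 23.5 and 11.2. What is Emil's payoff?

Payoff = 0.0.

Highest competing bid: 23.5.
Emil's bid 14.8 is not the highest, so Emil loses, pays nothing, and earns zero payoff.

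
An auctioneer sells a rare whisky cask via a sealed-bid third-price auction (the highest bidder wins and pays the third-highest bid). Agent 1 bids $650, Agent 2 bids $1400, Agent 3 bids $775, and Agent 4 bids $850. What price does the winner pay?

Ordered from highest: Agent 2 $1400, then Agent 4 $850, then Agent 3 $775, then Agent 1 $650.
Agent 2 is the highest bidder, so Agent 2 wins.
Under the third-price rule, the price is the third-highest bid: $775.

Price paid: $775.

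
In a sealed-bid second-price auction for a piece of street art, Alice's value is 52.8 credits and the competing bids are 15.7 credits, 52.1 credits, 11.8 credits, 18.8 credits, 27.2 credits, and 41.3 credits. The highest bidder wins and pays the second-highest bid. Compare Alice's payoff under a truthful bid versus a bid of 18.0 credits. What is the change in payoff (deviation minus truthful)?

-0.7 credits

The highest competing bid is 52.1 credits.
Bidding truthfully at 52.8 credits: Alice has the top bid, wins, and pays the second-highest bid 52.1 credits. Payoff = 52.8 credits − 52.1 credits = 0.7 credits.
Bidding 18.0 credits: the top bid is 52.1 credits (a rival), so Alice loses. Payoff = 0.0 credits.
Change = 0.0 credits − 0.7 credits = -0.7 credits.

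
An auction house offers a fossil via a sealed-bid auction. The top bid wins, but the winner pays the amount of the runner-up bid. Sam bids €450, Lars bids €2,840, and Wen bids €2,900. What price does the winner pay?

€2,840

Ordered from highest: Wen €2,900 > Lars €2,840 > Sam €450.
Wen has the highest bid, so Wen wins.
The second-highest bid is €2,840, so that is what Wen pays.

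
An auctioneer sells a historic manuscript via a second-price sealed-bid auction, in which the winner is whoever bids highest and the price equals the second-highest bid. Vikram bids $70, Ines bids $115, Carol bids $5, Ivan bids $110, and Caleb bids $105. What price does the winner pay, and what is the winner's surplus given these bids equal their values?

The winner pays $110 for a surplus of $5.

Bids in descending order: Ines $115; Ivan $110; Caleb $105; Vikram $70; Carol $5.
Ines is the highest bidder, so Ines wins.
Under the second-price rule, the price is the second-highest bid: $110.
Surplus = $115 − $110 = $5.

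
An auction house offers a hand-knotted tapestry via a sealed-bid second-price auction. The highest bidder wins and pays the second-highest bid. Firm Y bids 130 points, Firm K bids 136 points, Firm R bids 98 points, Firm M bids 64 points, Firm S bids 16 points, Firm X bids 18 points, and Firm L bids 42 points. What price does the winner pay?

The winner pays 130 points.

Ranking the bids: Firm K 136 points > Firm Y 130 points > Firm R 98 points > Firm M 64 points > Firm L 42 points > Firm X 18 points > Firm S 16 points.
Firm K has the highest bid, so Firm K wins.
The second-highest bid is 130 points, so that is what Firm K pays.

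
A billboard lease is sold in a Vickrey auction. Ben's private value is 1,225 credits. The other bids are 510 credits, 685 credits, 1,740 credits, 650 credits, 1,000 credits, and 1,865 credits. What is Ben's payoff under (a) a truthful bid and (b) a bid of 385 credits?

The highest competing bid is 1,865 credits.
Bidding truthfully at 1,225 credits: the top bid is 1,865 credits (a rival), so Ben loses. Payoff = 0 credits.
Bidding 385 credits: the top bid is 1,865 credits (a rival), so Ben loses. Payoff = 0 credits.
The bid only affects whether you win, not the price — here both bids land on the same side of the top rival bid, so the deviation is payoff-neutral.

(a) 0 credits  (b) 0 credits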